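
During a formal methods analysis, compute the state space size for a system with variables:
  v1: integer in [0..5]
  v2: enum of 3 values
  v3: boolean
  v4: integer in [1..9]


State space = product of domain sizes of all variables.
Domain sizes:
  v1 (integer in [0..5]): 6
  v2 (enum of 3 values): 3
  v3 (boolean): 2
  v4 (integer in [1..9]): 9
Product = 6 * 3 * 2 * 9 = 324

324


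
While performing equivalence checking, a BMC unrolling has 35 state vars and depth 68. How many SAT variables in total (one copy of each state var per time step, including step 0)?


BMC unrolls to depth k, creating one copy of each state var for steps 0..k.
Step count = 68 + 1 = 69 (steps 0 through 68)
Vars per step = 35
Total = 35 * 69 = 2415

2415


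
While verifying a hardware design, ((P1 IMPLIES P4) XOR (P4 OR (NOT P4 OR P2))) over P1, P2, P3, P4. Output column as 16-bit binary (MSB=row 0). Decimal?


Formula: ((P1 IMPLIES P4) XOR (P4 OR (NOT P4 OR P2))) over P1, P2, P3, P4 (16 rows)
Evaluate each row (bits = P1,P2,P3,P4, MSB first):
  row 0 [0000]: ((0 IMPLIES 0) XOR (0 OR (NOT 0 OR 0))) -> 0
  row 1 [0001]: ((0 IMPLIES 1) XOR (1 OR (NOT 1 OR 0))) -> 0
  row 2 [0010]: ((0 IMPLIES 0) XOR (0 OR (NOT 0 OR 0))) -> 0
  row 3 [0011]: ((0 IMPLIES 1) XOR (1 OR (NOT 1 OR 0))) -> 0
  row 4 [0100]: ((0 IMPLIES 0) XOR (0 OR (NOT 0 OR 1))) -> 0
  row 5 [0101]: ((0 IMPLIES 1) XOR (1 OR (NOT 1 OR 1))) -> 0
  row 6 [0110]: ((0 IMPLIES 0) XOR (0 OR (NOT 0 OR 1))) -> 0
  row 7 [0111]: ((0 IMPLIES 1) XOR (1 OR (NOT 1 OR 1))) -> 0
  row 8 [1000]: ((1 IMPLIES 0) XOR (0 OR (NOT 0 OR 0))) -> 1
  row 9 [1001]: ((1 IMPLIES 1) XOR (1 OR (NOT 1 OR 0))) -> 0
  row 10 [1010]: ((1 IMPLIES 0) XOR (0 OR (NOT 0 OR 0))) -> 1
  row 11 [1011]: ((1 IMPLIES 1) XOR (1 OR (NOT 1 OR 0))) -> 0
  row 12 [1100]: ((1 IMPLIES 0) XOR (0 OR (NOT 0 OR 1))) -> 1
  row 13 [1101]: ((1 IMPLIES 1) XOR (1 OR (NOT 1 OR 1))) -> 0
  row 14 [1110]: ((1 IMPLIES 0) XOR (0 OR (NOT 0 OR 1))) -> 1
  row 15 [1111]: ((1 IMPLIES 1) XOR (1 OR (NOT 1 OR 1))) -> 0
Full result column, 4 rows per line (P1,P2 fixed per line; P3,P4 runs 00..11 left to right):
  rows 0-3 [P1,P2=00]: 0000  = hex 0
  rows 4-7 [P1,P2=01]: 0000  = hex 0
  rows 8-11 [P1,P2=10]: 1010  = hex A
  rows 12-15 [P1,P2=11]: 1010  = hex A
Output column (row 0 .. row 15) = 0000000010101010
Output column grouped in 4s = 0000 0000 1010 1010 = 0x00AA
Convert to decimal digit by digit (value = value*16 + digit):
  0 -> 0
  0*16 + 0 = 0
  0*16 + 10 (A) = 10
  10*16 + 10 (A) = 170
Decimal = 170

170


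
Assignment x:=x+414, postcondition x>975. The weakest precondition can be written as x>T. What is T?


Formula: wp(x:=E, P) = P[E/x] (substitute E for x in postcondition)
Step 1: Postcondition: x>975
Step 2: Substitute x+414 for x: x+414>975
Step 3: Solve for x: x > 975-414 = 561

561


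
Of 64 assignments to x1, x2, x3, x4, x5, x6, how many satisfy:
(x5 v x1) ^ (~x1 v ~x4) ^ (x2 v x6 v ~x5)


CNF with 3 clauses over 6 vars (64 assignments).
An assignment satisfies CNF iff every clause has >=1 true literal.
Check each row (bits = x1,x2,x3,x4,x5,x6; clause T/F shown):
  row 0 [000000]: clauses=FTT -> 0
  row 1 [000001]: clauses=FTT -> 0
  row 2 [000010]: clauses=TTF -> 0
  row 3 [000011]: clauses=TTT -> 1
  row 4 [000100]: clauses=FTT -> 0
  (every remaining row is evaluated the same way; all 64 results are listed next)
Full result column, 8 rows per line (x1,x2,x3 fixed per line; x4,x5,x6 runs 000..111 left to right):
  rows 0-7 [x1,x2,x3=000]: 00010001  (ones: 2)
  rows 8-15 [x1,x2,x3=001]: 00010001  (ones: 2)
  rows 16-23 [x1,x2,x3=010]: 00110011  (ones: 4)
  rows 24-31 [x1,x2,x3=011]: 00110011  (ones: 4)
  rows 32-39 [x1,x2,x3=100]: 11010000  (ones: 3)
  rows 40-47 [x1,x2,x3=101]: 11010000  (ones: 3)
  rows 48-55 [x1,x2,x3=110]: 11110000  (ones: 4)
  rows 56-63 [x1,x2,x3=111]: 11110000  (ones: 4)
Satisfying assignments = 2+2+4+4+3+3+4+4 = 26

26


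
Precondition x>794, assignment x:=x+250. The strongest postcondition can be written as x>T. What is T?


Formula: sp(P, x:=E) = exists old_x. (x = E[old_x/x]) AND P[old_x/x] (old_x is the value of x before the assignment; eliminate old_x by solving x = E[old_x/x] for old_x)
Step 1: Precondition P: x>794, i.e. old_x > 794
Step 2: Assignment gives x = old_x + 250, so old_x = x - 250
Step 3: Substitute into P: x - 250 > 794
Step 4: Simplify: x > 794+250 = 1044

1044


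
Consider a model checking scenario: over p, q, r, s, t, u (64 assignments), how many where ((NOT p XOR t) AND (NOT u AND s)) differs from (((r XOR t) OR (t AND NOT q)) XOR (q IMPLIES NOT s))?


F1 = ((NOT p XOR t) AND (NOT u AND s))
F2 = (((r XOR t) OR (t AND NOT q)) XOR (q IMPLIES NOT s))
Evaluate both on each of 64 rows (bits = p,q,r,s,t,u):
  row 0 [000000]: F1=0 F2=1 (differ) -> 1
  row 1 [000001]: F1=0 F2=1 (differ) -> 1
  row 2 [000010]: F1=0 F2=0 -> 0
  row 3 [000011]: F1=0 F2=0 -> 0
  row 4 [000100]: F1=1 F2=1 -> 0
  (every remaining row is evaluated the same way; all 64 results are listed next)
Full result column, 8 rows per line (p,q,r fixed per line; s,t,u runs 000..111 left to right):
  rows 0-7 [p,q,r=000]: 11000100  (ones: 3)
  rows 8-15 [p,q,r=001]: 00001000  (ones: 1)
  rows 16-23 [p,q,r=010]: 11001011  (ones: 5)
  rows 24-31 [p,q,r=011]: 00110100  (ones: 3)
  rows 32-39 [p,q,r=100]: 11001110  (ones: 5)
  rows 40-47 [p,q,r=101]: 00000010  (ones: 1)
  rows 48-55 [p,q,r=110]: 11000001  (ones: 3)
  rows 56-63 [p,q,r=111]: 00111110  (ones: 5)
Disagreements = 3+1+5+3+5+1+3+5 = 26

26


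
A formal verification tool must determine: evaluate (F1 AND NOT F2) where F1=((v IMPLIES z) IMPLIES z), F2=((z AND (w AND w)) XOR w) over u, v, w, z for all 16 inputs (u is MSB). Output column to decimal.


F1 = ((v IMPLIES z) IMPLIES z)
F2 = ((z AND (w AND w)) XOR w)
Counterexample to F1=>F2 is where F1=1 and F2=0.
Evaluate each row (bits = u,v,w,z, MSB first):
  row 0 [0000]: F1=0 F2=0 -> F1&~F2 -> 0
  row 1 [0001]: F1=1 F2=0 -> F1&~F2 -> 1
  row 2 [0010]: F1=0 F2=1 -> F1&~F2 -> 0
  row 3 [0011]: F1=1 F2=0 -> F1&~F2 -> 1
  row 4 [0100]: F1=1 F2=0 -> F1&~F2 -> 1
  row 5 [0101]: F1=1 F2=0 -> F1&~F2 -> 1
  row 6 [0110]: F1=1 F2=1 -> F1&~F2 -> 0
  row 7 [0111]: F1=1 F2=0 -> F1&~F2 -> 1
  row 8 [1000]: F1=0 F2=0 -> F1&~F2 -> 0
  row 9 [1001]: F1=1 F2=0 -> F1&~F2 -> 1
  row 10 [1010]: F1=0 F2=1 -> F1&~F2 -> 0
  row 11 [1011]: F1=1 F2=0 -> F1&~F2 -> 1
  row 12 [1100]: F1=1 F2=0 -> F1&~F2 -> 1
  row 13 [1101]: F1=1 F2=0 -> F1&~F2 -> 1
  row 14 [1110]: F1=1 F2=1 -> F1&~F2 -> 0
  row 15 [1111]: F1=1 F2=0 -> F1&~F2 -> 1
Full result column, 4 rows per line (u,v fixed per line; w,z runs 00..11 left to right):
  rows 0-3 [u,v=00]: 0101  = hex 5
  rows 4-7 [u,v=01]: 1101  = hex D
  rows 8-11 [u,v=10]: 0101  = hex 5
  rows 12-15 [u,v=11]: 1101  = hex D
Counterexample vector (row 0 .. row 15) = 0101110101011101
Output column grouped in 4s = 0101 1101 0101 1101 = 0x5D5D
Convert to decimal digit by digit (value = value*16 + digit):
  5 -> 5
  5*16 + 13 (D) = 93
  93*16 + 5 = 1493
  1493*16 + 13 (D) = 23901
Decimal = 23901

23901


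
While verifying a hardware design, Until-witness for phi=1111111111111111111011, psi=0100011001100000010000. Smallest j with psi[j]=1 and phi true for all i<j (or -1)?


(phi U psi) at 0: need smallest j with psi[j]=1 and phi[i]=1 for all i in [0,j).
Scan from step 0:
  step 0: phi=1, psi=0 -> continue
  step 1: psi=1 and phi held for [0,1) -> witness found
Witness step = 1

1


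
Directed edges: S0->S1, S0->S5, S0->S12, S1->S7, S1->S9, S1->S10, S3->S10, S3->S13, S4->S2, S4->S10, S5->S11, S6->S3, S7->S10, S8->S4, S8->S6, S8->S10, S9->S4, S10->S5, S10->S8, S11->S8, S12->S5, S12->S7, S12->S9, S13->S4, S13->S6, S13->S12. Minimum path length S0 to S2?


BFS layer-by-layer from S0:
  dist 0: {S0}
  dist 1: {S1, S5, S12}
  dist 2: {S7, S9, S10, S11}
  dist 3: {S4, S8}
  dist 4: {S2, S6}
  -> S2 reached at distance 4
Shortest path length = 4

4


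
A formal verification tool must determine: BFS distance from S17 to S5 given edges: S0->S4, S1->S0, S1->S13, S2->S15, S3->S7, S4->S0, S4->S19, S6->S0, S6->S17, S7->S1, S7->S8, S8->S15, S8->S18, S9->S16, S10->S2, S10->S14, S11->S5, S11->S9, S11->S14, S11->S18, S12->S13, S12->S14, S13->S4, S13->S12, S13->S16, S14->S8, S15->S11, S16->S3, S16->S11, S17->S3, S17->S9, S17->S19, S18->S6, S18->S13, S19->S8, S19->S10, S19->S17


BFS layer-by-layer from S17:
  dist 0: {S17}
  dist 1: {S3, S9, S19}
  dist 2: {S7, S8, S10, S16}
  dist 3: {S1, S2, S11, S14, S15, S18}
  dist 4: {S0, S5, S6, S13}
  -> S5 reached at distance 4
Shortest path length = 4

4


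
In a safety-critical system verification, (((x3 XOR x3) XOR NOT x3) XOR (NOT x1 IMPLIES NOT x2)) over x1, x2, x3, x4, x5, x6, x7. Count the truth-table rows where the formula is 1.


Formula: (((x3 XOR x3) XOR NOT x3) XOR (NOT x1 IMPLIES NOT x2)) over 7 vars (128 rows)
Evaluate each row (x1, x2, x3, x4, x5, x6, x7 as bits, MSB first):
  row 0 [0000000]: (((0 XOR 0) XOR NOT 0) XOR (NOT 0 IMPLIES NOT 0)) -> 0
  row 1 [0000001]: (((0 XOR 0) XOR NOT 0) XOR (NOT 0 IMPLIES NOT 0)) -> 0
  row 2 [0000010]: (((0 XOR 0) XOR NOT 0) XOR (NOT 0 IMPLIES NOT 0)) -> 0
  row 3 [0000011]: (((0 XOR 0) XOR NOT 0) XOR (NOT 0 IMPLIES NOT 0)) -> 0
  row 4 [0000100]: (((0 XOR 0) XOR NOT 0) XOR (NOT 0 IMPLIES NOT 0)) -> 0
  (every remaining row is evaluated the same way; all 128 results are listed next)
Full result column, 8 rows per line (x1,x2,x3,x4 fixed per line; x5,x6,x7 runs 000..111 left to right):
  rows 0-7 [x1,x2,x3,x4=0000]: 00000000  (ones: 0)
  rows 8-15 [x1,x2,x3,x4=0001]: 00000000  (ones: 0)
  rows 16-23 [x1,x2,x3,x4=0010]: 11111111  (ones: 8)
  rows 24-31 [x1,x2,x3,x4=0011]: 11111111  (ones: 8)
  rows 32-39 [x1,x2,x3,x4=0100]: 11111111  (ones: 8)
  rows 40-47 [x1,x2,x3,x4=0101]: 11111111  (ones: 8)
  rows 48-55 [x1,x2,x3,x4=0110]: 00000000  (ones: 0)
  rows 56-63 [x1,x2,x3,x4=0111]: 00000000  (ones: 0)
  rows 64-71 [x1,x2,x3,x4=1000]: 00000000  (ones: 0)
  rows 72-79 [x1,x2,x3,x4=1001]: 00000000  (ones: 0)
  rows 80-87 [x1,x2,x3,x4=1010]: 11111111  (ones: 8)
  rows 88-95 [x1,x2,x3,x4=1011]: 11111111  (ones: 8)
  rows 96-103 [x1,x2,x3,x4=1100]: 00000000  (ones: 0)
  rows 104-111 [x1,x2,x3,x4=1101]: 00000000  (ones: 0)
  rows 112-119 [x1,x2,x3,x4=1110]: 11111111  (ones: 8)
  rows 120-127 [x1,x2,x3,x4=1111]: 11111111  (ones: 8)
Count of 1-rows = 0+0+8+8+8+8+0+0+0+0+8+8+0+0+8+8 = 64

64


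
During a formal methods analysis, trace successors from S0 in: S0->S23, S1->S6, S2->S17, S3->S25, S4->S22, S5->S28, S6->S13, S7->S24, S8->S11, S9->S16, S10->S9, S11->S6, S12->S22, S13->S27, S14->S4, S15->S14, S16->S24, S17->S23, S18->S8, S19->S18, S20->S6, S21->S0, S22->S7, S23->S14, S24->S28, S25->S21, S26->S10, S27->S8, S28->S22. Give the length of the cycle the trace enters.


Trace from S0 until a state repeats:
  S0 -> S23 -> S14 -> S4 -> S22 -> S7 -> S24 -> S28 -> S22
S22 first seen at step 4, revisited at step 8.
Cycle length = 8 - 4 = 4

4


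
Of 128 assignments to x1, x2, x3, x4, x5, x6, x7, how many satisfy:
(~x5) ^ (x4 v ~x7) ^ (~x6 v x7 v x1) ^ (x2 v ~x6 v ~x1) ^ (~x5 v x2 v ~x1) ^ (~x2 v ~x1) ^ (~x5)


CNF with 7 clauses over 7 vars (128 assignments).
An assignment satisfies CNF iff every clause has >=1 true literal.
Check each row (bits = x1,x2,x3,x4,x5,x6,x7; clause T/F shown):
  row 0 [0000000]: clauses=TTTTTTT -> 1
  row 1 [0000001]: clauses=TFTTTTT -> 0
  row 2 [0000010]: clauses=TTFTTTT -> 0
  row 3 [0000011]: clauses=TFTTTTT -> 0
  row 4 [0000100]: clauses=FTTTTTF -> 0
  (every remaining row is evaluated the same way; all 128 results are listed next)
Full result column, 8 rows per line (x1,x2,x3,x4 fixed per line; x5,x6,x7 runs 000..111 left to right):
  rows 0-7 [x1,x2,x3,x4=0000]: 10000000  (ones: 1)
  rows 8-15 [x1,x2,x3,x4=0001]: 11010000  (ones: 3)
  rows 16-23 [x1,x2,x3,x4=0010]: 10000000  (ones: 1)
  rows 24-31 [x1,x2,x3,x4=0011]: 11010000  (ones: 3)
  rows 32-39 [x1,x2,x3,x4=0100]: 10000000  (ones: 1)
  rows 40-47 [x1,x2,x3,x4=0101]: 11010000  (ones: 3)
  rows 48-55 [x1,x2,x3,x4=0110]: 10000000  (ones: 1)
  rows 56-63 [x1,x2,x3,x4=0111]: 11010000  (ones: 3)
  rows 64-71 [x1,x2,x3,x4=1000]: 10000000  (ones: 1)
  rows 72-79 [x1,x2,x3,x4=1001]: 11000000  (ones: 2)
  rows 80-87 [x1,x2,x3,x4=1010]: 10000000  (ones: 1)
  rows 88-95 [x1,x2,x3,x4=1011]: 11000000  (ones: 2)
  rows 96-103 [x1,x2,x3,x4=1100]: 00000000  (ones: 0)
  rows 104-111 [x1,x2,x3,x4=1101]: 00000000  (ones: 0)
  rows 112-119 [x1,x2,x3,x4=1110]: 00000000  (ones: 0)
  rows 120-127 [x1,x2,x3,x4=1111]: 00000000  (ones: 0)
Satisfying assignments = 1+3+1+3+1+3+1+3+1+2+1+2+0+0+0+0 = 22

22


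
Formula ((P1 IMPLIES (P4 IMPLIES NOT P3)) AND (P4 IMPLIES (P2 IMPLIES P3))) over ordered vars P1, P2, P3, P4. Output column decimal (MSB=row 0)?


Formula: ((P1 IMPLIES (P4 IMPLIES NOT P3)) AND (P4 IMPLIES (P2 IMPLIES P3))) over P1, P2, P3, P4 (16 rows)
Evaluate each row (bits = P1,P2,P3,P4, MSB first):
  row 0 [0000]: ((0 IMPLIES (0 IMPLIES NOT 0)) AND (0 IMPLIES (0 IMPLIES 0))) -> 1
  row 1 [0001]: ((0 IMPLIES (1 IMPLIES NOT 0)) AND (1 IMPLIES (0 IMPLIES 0))) -> 1
  row 2 [0010]: ((0 IMPLIES (0 IMPLIES NOT 1)) AND (0 IMPLIES (0 IMPLIES 1))) -> 1
  row 3 [0011]: ((0 IMPLIES (1 IMPLIES NOT 1)) AND (1 IMPLIES (0 IMPLIES 1))) -> 1
  row 4 [0100]: ((0 IMPLIES (0 IMPLIES NOT 0)) AND (0 IMPLIES (1 IMPLIES 0))) -> 1
  row 5 [0101]: ((0 IMPLIES (1 IMPLIES NOT 0)) AND (1 IMPLIES (1 IMPLIES 0))) -> 0
  row 6 [0110]: ((0 IMPLIES (0 IMPLIES NOT 1)) AND (0 IMPLIES (1 IMPLIES 1))) -> 1
  row 7 [0111]: ((0 IMPLIES (1 IMPLIES NOT 1)) AND (1 IMPLIES (1 IMPLIES 1))) -> 1
  row 8 [1000]: ((1 IMPLIES (0 IMPLIES NOT 0)) AND (0 IMPLIES (0 IMPLIES 0))) -> 1
  row 9 [1001]: ((1 IMPLIES (1 IMPLIES NOT 0)) AND (1 IMPLIES (0 IMPLIES 0))) -> 1
  row 10 [1010]: ((1 IMPLIES (0 IMPLIES NOT 1)) AND (0 IMPLIES (0 IMPLIES 1))) -> 1
  row 11 [1011]: ((1 IMPLIES (1 IMPLIES NOT 1)) AND (1 IMPLIES (0 IMPLIES 1))) -> 0
  row 12 [1100]: ((1 IMPLIES (0 IMPLIES NOT 0)) AND (0 IMPLIES (1 IMPLIES 0))) -> 1
  row 13 [1101]: ((1 IMPLIES (1 IMPLIES NOT 0)) AND (1 IMPLIES (1 IMPLIES 0))) -> 0
  row 14 [1110]: ((1 IMPLIES (0 IMPLIES NOT 1)) AND (0 IMPLIES (1 IMPLIES 1))) -> 1
  row 15 [1111]: ((1 IMPLIES (1 IMPLIES NOT 1)) AND (1 IMPLIES (1 IMPLIES 1))) -> 0
Full result column, 4 rows per line (P1,P2 fixed per line; P3,P4 runs 00..11 left to right):
  rows 0-3 [P1,P2=00]: 1111  = hex F
  rows 4-7 [P1,P2=01]: 1011  = hex B
  rows 8-11 [P1,P2=10]: 1110  = hex E
  rows 12-15 [P1,P2=11]: 1010  = hex A
Output column (row 0 .. row 15) = 1111101111101010
Output column grouped in 4s = 1111 1011 1110 1010 = 0xFBEA
Convert to decimal digit by digit (value = value*16 + digit):
  F -> 15
  15*16 + 11 (B) = 251
  251*16 + 14 (E) = 4030
  4030*16 + 10 (A) = 64490
Decimal = 64490

64490


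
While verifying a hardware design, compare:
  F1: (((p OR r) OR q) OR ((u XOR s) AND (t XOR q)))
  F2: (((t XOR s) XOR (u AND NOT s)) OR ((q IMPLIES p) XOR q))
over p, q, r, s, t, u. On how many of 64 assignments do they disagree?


F1 = (((p OR r) OR q) OR ((u XOR s) AND (t XOR q)))
F2 = (((t XOR s) XOR (u AND NOT s)) OR ((q IMPLIES p) XOR q))
Evaluate both on each of 64 rows (bits = p,q,r,s,t,u):
  row 0 [000000]: F1=0 F2=1 (differ) -> 1
  row 1 [000001]: F1=0 F2=1 (differ) -> 1
  row 2 [000010]: F1=0 F2=1 (differ) -> 1
  row 3 [000011]: F1=1 F2=1 -> 0
  row 4 [000100]: F1=0 F2=1 (differ) -> 1
  (every remaining row is evaluated the same way; all 64 results are listed next)
Full result column, 8 rows per line (p,q,r fixed per line; s,t,u runs 000..111 left to right):
  rows 0-7 [p,q,r=000]: 11101101  (ones: 6)
  rows 8-15 [p,q,r=001]: 00000000  (ones: 0)
  rows 16-23 [p,q,r=010]: 00000000  (ones: 0)
  rows 24-31 [p,q,r=011]: 00000000  (ones: 0)
  rows 32-39 [p,q,r=100]: 00000000  (ones: 0)
  rows 40-47 [p,q,r=101]: 00000000  (ones: 0)
  rows 48-55 [p,q,r=110]: 10010011  (ones: 4)
  rows 56-63 [p,q,r=111]: 10010011  (ones: 4)
Disagreements = 6+0+0+0+0+0+4+4 = 14

14


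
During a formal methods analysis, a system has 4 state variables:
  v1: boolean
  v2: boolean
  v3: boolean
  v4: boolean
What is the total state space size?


State space = product of domain sizes of all variables.
Domain sizes:
  v1 (boolean): 2
  v2 (boolean): 2
  v3 (boolean): 2
  v4 (boolean): 2
Product = 2 * 2 * 2 * 2 = 16

16


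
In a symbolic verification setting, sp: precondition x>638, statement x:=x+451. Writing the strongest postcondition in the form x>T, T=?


Formula: sp(P, x:=E) = exists old_x. (x = E[old_x/x]) AND P[old_x/x] (old_x is the value of x before the assignment; eliminate old_x by solving x = E[old_x/x] for old_x)
Step 1: Precondition P: x>638, i.e. old_x > 638
Step 2: Assignment gives x = old_x + 451, so old_x = x - 451
Step 3: Substitute into P: x - 451 > 638
Step 4: Simplify: x > 638+451 = 1089

1089


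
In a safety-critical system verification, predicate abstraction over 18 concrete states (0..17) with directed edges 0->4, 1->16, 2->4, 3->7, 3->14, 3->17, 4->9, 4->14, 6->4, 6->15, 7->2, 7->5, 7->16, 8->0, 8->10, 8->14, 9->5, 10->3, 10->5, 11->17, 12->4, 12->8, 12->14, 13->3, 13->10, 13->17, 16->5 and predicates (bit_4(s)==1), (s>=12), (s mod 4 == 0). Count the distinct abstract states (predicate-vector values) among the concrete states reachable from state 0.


BFS from 0:
Concrete reachable: {0, 4, 5, 9, 14}
Abstract via predicates (bit_4(s)==1), (s>=12), (s mod 4 == 0):
  (0,0,0) <- {5, 9}
  (0,0,1) <- {0, 4}
  (0,1,0) <- {14}
Distinct abstract states = 3

3


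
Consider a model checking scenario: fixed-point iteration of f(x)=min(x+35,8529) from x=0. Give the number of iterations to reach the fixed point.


Step 1: x=0, cap=8529, increment=35
Step 2: x grows by 35 each step until capped at 8529; fixed point is x=8529
Step 3: iterations = ceil(8529/35) = 244

244


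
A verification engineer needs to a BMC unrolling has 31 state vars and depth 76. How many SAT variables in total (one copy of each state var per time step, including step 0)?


BMC unrolls to depth k, creating one copy of each state var for steps 0..k.
Step count = 76 + 1 = 77 (steps 0 through 76)
Vars per step = 31
Total = 31 * 77 = 2387

2387


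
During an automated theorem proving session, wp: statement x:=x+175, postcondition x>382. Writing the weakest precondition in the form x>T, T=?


Formula: wp(x:=E, P) = P[E/x] (substitute E for x in postcondition)
Step 1: Postcondition: x>382
Step 2: Substitute x+175 for x: x+175>382
Step 3: Solve for x: x > 382-175 = 207

207


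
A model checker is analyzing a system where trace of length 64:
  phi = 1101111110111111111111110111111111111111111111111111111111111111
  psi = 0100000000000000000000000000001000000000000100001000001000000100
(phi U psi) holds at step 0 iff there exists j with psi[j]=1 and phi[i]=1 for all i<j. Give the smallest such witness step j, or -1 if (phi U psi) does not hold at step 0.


(phi U psi) at 0: need smallest j with psi[j]=1 and phi[i]=1 for all i in [0,j).
Scan from step 0:
  step 0: phi=1, psi=0 -> continue
  step 1: psi=1 and phi held for [0,1) -> witness found
Witness step = 1

1


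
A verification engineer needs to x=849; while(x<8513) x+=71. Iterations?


Step 1: x goes from 849 toward 8513 by 71; the body runs while x<8513, so iterations = ceil((bound-start)/step)
Step 2: Distance=7664
Step 3: ceil(7664/71)=108

108


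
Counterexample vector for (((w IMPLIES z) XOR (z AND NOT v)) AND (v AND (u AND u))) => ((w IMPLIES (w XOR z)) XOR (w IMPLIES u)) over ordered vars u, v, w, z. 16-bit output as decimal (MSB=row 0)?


F1 = (((w IMPLIES z) XOR (z AND NOT v)) AND (v AND (u AND u)))
F2 = ((w IMPLIES (w XOR z)) XOR (w IMPLIES u))
Counterexample to F1=>F2 is where F1=1 and F2=0.
Evaluate each row (bits = u,v,w,z, MSB first):
  row 0 [0000]: F1=0 F2=0 -> F1&~F2 -> 0
  row 1 [0001]: F1=0 F2=0 -> F1&~F2 -> 0
  row 2 [0010]: F1=0 F2=1 -> F1&~F2 -> 0
  row 3 [0011]: F1=0 F2=0 -> F1&~F2 -> 0
  row 4 [0100]: F1=0 F2=0 -> F1&~F2 -> 0
  row 5 [0101]: F1=0 F2=0 -> F1&~F2 -> 0
  row 6 [0110]: F1=0 F2=1 -> F1&~F2 -> 0
  row 7 [0111]: F1=0 F2=0 -> F1&~F2 -> 0
  row 8 [1000]: F1=0 F2=0 -> F1&~F2 -> 0
  row 9 [1001]: F1=0 F2=0 -> F1&~F2 -> 0
  row 10 [1010]: F1=0 F2=0 -> F1&~F2 -> 0
  row 11 [1011]: F1=0 F2=1 -> F1&~F2 -> 0
  row 12 [1100]: F1=1 F2=0 -> F1&~F2 -> 1
  row 13 [1101]: F1=1 F2=0 -> F1&~F2 -> 1
  row 14 [1110]: F1=0 F2=0 -> F1&~F2 -> 0
  row 15 [1111]: F1=1 F2=1 -> F1&~F2 -> 0
Full result column, 4 rows per line (u,v fixed per line; w,z runs 00..11 left to right):
  rows 0-3 [u,v=00]: 0000  = hex 0
  rows 4-7 [u,v=01]: 0000  = hex 0
  rows 8-11 [u,v=10]: 0000  = hex 0
  rows 12-15 [u,v=11]: 1100  = hex C
Counterexample vector (row 0 .. row 15) = 0000000000001100
Output column grouped in 4s = 0000 0000 0000 1100 = 0x000C
Convert to decimal digit by digit (value = value*16 + digit):
  0 -> 0
  0*16 + 0 = 0
  0*16 + 0 = 0
  0*16 + 12 (C) = 12
Decimal = 12

12


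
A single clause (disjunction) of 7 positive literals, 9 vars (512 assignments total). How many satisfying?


Step 1: Total=2^9=512
Step 2: Unsat when all 7 false: 2^2=4
Step 3: Sat=512-4=508

508


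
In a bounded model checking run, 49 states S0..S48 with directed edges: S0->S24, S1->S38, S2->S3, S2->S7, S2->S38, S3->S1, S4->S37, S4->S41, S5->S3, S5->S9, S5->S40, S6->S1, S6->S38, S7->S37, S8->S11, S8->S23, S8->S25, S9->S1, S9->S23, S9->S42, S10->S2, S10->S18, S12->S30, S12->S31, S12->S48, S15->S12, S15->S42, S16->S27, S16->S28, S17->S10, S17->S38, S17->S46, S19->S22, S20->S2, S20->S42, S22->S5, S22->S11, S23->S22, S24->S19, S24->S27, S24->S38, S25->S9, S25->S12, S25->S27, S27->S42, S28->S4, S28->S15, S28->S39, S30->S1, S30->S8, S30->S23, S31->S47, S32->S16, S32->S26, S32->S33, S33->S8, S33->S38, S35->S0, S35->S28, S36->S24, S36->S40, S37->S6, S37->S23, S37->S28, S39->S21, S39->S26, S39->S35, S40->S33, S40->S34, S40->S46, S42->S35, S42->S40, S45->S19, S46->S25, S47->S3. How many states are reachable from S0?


BFS from S0:
  layer 0: {S0}
  layer 1: {S24}
  layer 2: {S19, S27, S38}
  layer 3: {S22, S42}
  layer 4: {S5, S11, S35, S40}
  layer 5: {S3, S9, S28, S33, S34, S46}
  layer 6: {S1, S4, S8, S15, S23, S25, S39}
  layer 7: {S12, S21, S26, S37, S41}
  layer 8: {S6, S30, S31, S48}
  layer 9: {S47}
Reachable set: {S0, S1, S3, S4, S5, S6, S8, S9, S11, S12, S15, S19, S21, S22, S23, S24, S25, S26, S27, S28, S30, S31, S33, S34, S35, S37, S38, S39, S40, S41, S42, S46, S47, S48}
Count = 34

34


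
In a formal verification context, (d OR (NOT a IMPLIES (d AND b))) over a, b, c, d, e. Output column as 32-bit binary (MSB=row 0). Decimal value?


Formula: (d OR (NOT a IMPLIES (d AND b))) over a, b, c, d, e (32 rows)
Evaluate each row (bits = a,b,c,d,e, MSB first):
  row 0 [00000]: (0 OR (NOT 0 IMPLIES (0 AND 0))) -> 0
  row 1 [00001]: (0 OR (NOT 0 IMPLIES (0 AND 0))) -> 0
  row 2 [00010]: (1 OR (NOT 0 IMPLIES (1 AND 0))) -> 1
  row 3 [00011]: (1 OR (NOT 0 IMPLIES (1 AND 0))) -> 1
  row 4 [00100]: (0 OR (NOT 0 IMPLIES (0 AND 0))) -> 0
  row 5 [00101]: (0 OR (NOT 0 IMPLIES (0 AND 0))) -> 0
  row 6 [00110]: (1 OR (NOT 0 IMPLIES (1 AND 0))) -> 1
  row 7 [00111]: (1 OR (NOT 0 IMPLIES (1 AND 0))) -> 1
  row 8 [01000]: (0 OR (NOT 0 IMPLIES (0 AND 1))) -> 0
  row 9 [01001]: (0 OR (NOT 0 IMPLIES (0 AND 1))) -> 0
  row 10 [01010]: (1 OR (NOT 0 IMPLIES (1 AND 1))) -> 1
  row 11 [01011]: (1 OR (NOT 0 IMPLIES (1 AND 1))) -> 1
  row 12 [01100]: (0 OR (NOT 0 IMPLIES (0 AND 1))) -> 0
  row 13 [01101]: (0 OR (NOT 0 IMPLIES (0 AND 1))) -> 0
  row 14 [01110]: (1 OR (NOT 0 IMPLIES (1 AND 1))) -> 1
  row 15 [01111]: (1 OR (NOT 0 IMPLIES (1 AND 1))) -> 1
  row 16 [10000]: (0 OR (NOT 1 IMPLIES (0 AND 0))) -> 1
  row 17 [10001]: (0 OR (NOT 1 IMPLIES (0 AND 0))) -> 1
  row 18 [10010]: (1 OR (NOT 1 IMPLIES (1 AND 0))) -> 1
  row 19 [10011]: (1 OR (NOT 1 IMPLIES (1 AND 0))) -> 1
  row 20 [10100]: (0 OR (NOT 1 IMPLIES (0 AND 0))) -> 1
  row 21 [10101]: (0 OR (NOT 1 IMPLIES (0 AND 0))) -> 1
  row 22 [10110]: (1 OR (NOT 1 IMPLIES (1 AND 0))) -> 1
  row 23 [10111]: (1 OR (NOT 1 IMPLIES (1 AND 0))) -> 1
  row 24 [11000]: (0 OR (NOT 1 IMPLIES (0 AND 1))) -> 1
  row 25 [11001]: (0 OR (NOT 1 IMPLIES (0 AND 1))) -> 1
  row 26 [11010]: (1 OR (NOT 1 IMPLIES (1 AND 1))) -> 1
  row 27 [11011]: (1 OR (NOT 1 IMPLIES (1 AND 1))) -> 1
  row 28 [11100]: (0 OR (NOT 1 IMPLIES (0 AND 1))) -> 1
  row 29 [11101]: (0 OR (NOT 1 IMPLIES (0 AND 1))) -> 1
  row 30 [11110]: (1 OR (NOT 1 IMPLIES (1 AND 1))) -> 1
  row 31 [11111]: (1 OR (NOT 1 IMPLIES (1 AND 1))) -> 1
Full result column, 4 rows per line (a,b,c fixed per line; d,e runs 00..11 left to right):
  rows 0-3 [a,b,c=000]: 0011  = hex 3
  rows 4-7 [a,b,c=001]: 0011  = hex 3
  rows 8-11 [a,b,c=010]: 0011  = hex 3
  rows 12-15 [a,b,c=011]: 0011  = hex 3
  rows 16-19 [a,b,c=100]: 1111  = hex F
  rows 20-23 [a,b,c=101]: 1111  = hex F
  rows 24-27 [a,b,c=110]: 1111  = hex F
  rows 28-31 [a,b,c=111]: 1111  = hex F
Output column (row 0 .. row 31) = 00110011001100111111111111111111
Output column grouped in 4s = 0011 0011 0011 0011 1111 1111 1111 1111 = 0x3333FFFF
Convert to decimal digit by digit (value = value*16 + digit):
  3 -> 3
  3*16 + 3 = 51
  51*16 + 3 = 819
  819*16 + 3 = 13107
  13107*16 + 15 (F) = 209727
  209727*16 + 15 (F) = 3355647
  3355647*16 + 15 (F) = 53690367
  53690367*16 + 15 (F) = 859045887
Decimal = 859045887

859045887


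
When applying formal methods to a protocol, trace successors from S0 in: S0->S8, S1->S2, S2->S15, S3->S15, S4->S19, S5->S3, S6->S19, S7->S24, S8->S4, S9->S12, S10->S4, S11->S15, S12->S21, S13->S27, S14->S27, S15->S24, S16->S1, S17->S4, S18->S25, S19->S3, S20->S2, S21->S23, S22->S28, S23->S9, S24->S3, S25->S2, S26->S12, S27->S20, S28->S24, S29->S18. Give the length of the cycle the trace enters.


Trace from S0 until a state repeats:
  S0 -> S8 -> S4 -> S19 -> S3 -> S15 -> S24 -> S3
S3 first seen at step 4, revisited at step 7.
Cycle length = 7 - 4 = 3

3


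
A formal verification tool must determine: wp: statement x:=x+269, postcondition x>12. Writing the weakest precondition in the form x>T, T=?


Formula: wp(x:=E, P) = P[E/x] (substitute E for x in postcondition)
Step 1: Postcondition: x>12
Step 2: Substitute x+269 for x: x+269>12
Step 3: Solve for x: x > 12-269 = -257

-257


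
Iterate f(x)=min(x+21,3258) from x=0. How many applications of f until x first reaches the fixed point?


Step 1: x=0, cap=3258, increment=21
Step 2: x grows by 21 each step until capped at 3258; fixed point is x=3258
Step 3: iterations = ceil(3258/21) = 156

156


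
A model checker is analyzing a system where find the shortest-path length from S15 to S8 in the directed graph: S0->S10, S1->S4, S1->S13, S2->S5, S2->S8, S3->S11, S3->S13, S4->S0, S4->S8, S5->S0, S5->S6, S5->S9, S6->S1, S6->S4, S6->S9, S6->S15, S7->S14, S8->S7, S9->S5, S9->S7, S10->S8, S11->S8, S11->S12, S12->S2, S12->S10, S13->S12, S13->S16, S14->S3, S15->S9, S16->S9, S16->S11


BFS layer-by-layer from S15:
  dist 0: {S15}
  dist 1: {S9}
  dist 2: {S5, S7}
  dist 3: {S0, S6, S14}
  dist 4: {S1, S3, S4, S10}
  dist 5: {S8, S11, S13}
  -> S8 reached at distance 5
Shortest path length = 5

5


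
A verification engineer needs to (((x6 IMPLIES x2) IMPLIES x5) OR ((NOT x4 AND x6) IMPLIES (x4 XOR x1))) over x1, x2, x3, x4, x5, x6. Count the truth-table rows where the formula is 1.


Formula: (((x6 IMPLIES x2) IMPLIES x5) OR ((NOT x4 AND x6) IMPLIES (x4 XOR x1))) over 6 vars (64 rows)
Evaluate each row (x1, x2, x3, x4, x5, x6 as bits, MSB first):
  row 0 [000000]: (((0 IMPLIES 0) IMPLIES 0) OR ((NOT 0 AND 0) IMPLIES (0 XOR 0))) -> 1
  row 1 [000001]: (((1 IMPLIES 0) IMPLIES 0) OR ((NOT 0 AND 1) IMPLIES (0 XOR 0))) -> 1
  row 2 [000010]: (((0 IMPLIES 0) IMPLIES 1) OR ((NOT 0 AND 0) IMPLIES (0 XOR 0))) -> 1
  row 3 [000011]: (((1 IMPLIES 0) IMPLIES 1) OR ((NOT 0 AND 1) IMPLIES (0 XOR 0))) -> 1
  row 4 [000100]: (((0 IMPLIES 0) IMPLIES 0) OR ((NOT 1 AND 0) IMPLIES (1 XOR 0))) -> 1
  (every remaining row is evaluated the same way; all 64 results are listed next)
Full result column, 8 rows per line (x1,x2,x3 fixed per line; x4,x5,x6 runs 000..111 left to right):
  rows 0-7 [x1,x2,x3=000]: 11111111  (ones: 8)
  rows 8-15 [x1,x2,x3=001]: 11111111  (ones: 8)
  rows 16-23 [x1,x2,x3=010]: 10111111  (ones: 7)
  rows 24-31 [x1,x2,x3=011]: 10111111  (ones: 7)
  rows 32-39 [x1,x2,x3=100]: 11111111  (ones: 8)
  rows 40-47 [x1,x2,x3=101]: 11111111  (ones: 8)
  rows 48-55 [x1,x2,x3=110]: 11111111  (ones: 8)
  rows 56-63 [x1,x2,x3=111]: 11111111  (ones: 8)
Count of 1-rows = 8+8+7+7+8+8+8+8 = 62

62


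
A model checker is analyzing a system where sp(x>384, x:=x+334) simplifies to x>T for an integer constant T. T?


Formula: sp(P, x:=E) = exists old_x. (x = E[old_x/x]) AND P[old_x/x] (old_x is the value of x before the assignment; eliminate old_x by solving x = E[old_x/x] for old_x)
Step 1: Precondition P: x>384, i.e. old_x > 384
Step 2: Assignment gives x = old_x + 334, so old_x = x - 334
Step 3: Substitute into P: x - 334 > 384
Step 4: Simplify: x > 384+334 = 718

718


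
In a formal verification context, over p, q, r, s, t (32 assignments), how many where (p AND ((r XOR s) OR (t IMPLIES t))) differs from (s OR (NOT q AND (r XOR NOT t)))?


F1 = (p AND ((r XOR s) OR (t IMPLIES t)))
F2 = (s OR (NOT q AND (r XOR NOT t)))
Evaluate both on each of 32 rows (bits = p,q,r,s,t):
  row 0 [00000]: F1=0 F2=1 (differ) -> 1
  row 1 [00001]: F1=0 F2=0 -> 0
  row 2 [00010]: F1=0 F2=1 (differ) -> 1
  row 3 [00011]: F1=0 F2=1 (differ) -> 1
  row 4 [00100]: F1=0 F2=0 -> 0
  row 5 [00101]: F1=0 F2=1 (differ) -> 1
  row 6 [00110]: F1=0 F2=1 (differ) -> 1
  row 7 [00111]: F1=0 F2=1 (differ) -> 1
  row 8 [01000]: F1=0 F2=0 -> 0
  row 9 [01001]: F1=0 F2=0 -> 0
  row 10 [01010]: F1=0 F2=1 (differ) -> 1
  row 11 [01011]: F1=0 F2=1 (differ) -> 1
  row 12 [01100]: F1=0 F2=0 -> 0
  row 13 [01101]: F1=0 F2=0 -> 0
  row 14 [01110]: F1=0 F2=1 (differ) -> 1
  row 15 [01111]: F1=0 F2=1 (differ) -> 1
  row 16 [10000]: F1=1 F2=1 -> 0
  row 17 [10001]: F1=1 F2=0 (differ) -> 1
  row 18 [10010]: F1=1 F2=1 -> 0
  row 19 [10011]: F1=1 F2=1 -> 0
  row 20 [10100]: F1=1 F2=0 (differ) -> 1
  row 21 [10101]: F1=1 F2=1 -> 0
  row 22 [10110]: F1=1 F2=1 -> 0
  row 23 [10111]: F1=1 F2=1 -> 0
  row 24 [11000]: F1=1 F2=0 (differ) -> 1
  row 25 [11001]: F1=1 F2=0 (differ) -> 1
  row 26 [11010]: F1=1 F2=1 -> 0
  row 27 [11011]: F1=1 F2=1 -> 0
  row 28 [11100]: F1=1 F2=0 (differ) -> 1
  row 29 [11101]: F1=1 F2=0 (differ) -> 1
  row 30 [11110]: F1=1 F2=1 -> 0
  row 31 [11111]: F1=1 F2=1 -> 0
Full result column, 8 rows per line (p,q fixed per line; r,s,t runs 000..111 left to right):
  rows 0-7 [p,q=00]: 10110111  (ones: 6)
  rows 8-15 [p,q=01]: 00110011  (ones: 4)
  rows 16-23 [p,q=10]: 01001000  (ones: 2)
  rows 24-31 [p,q=11]: 11001100  (ones: 4)
Disagreements = 6+4+2+4 = 16

16


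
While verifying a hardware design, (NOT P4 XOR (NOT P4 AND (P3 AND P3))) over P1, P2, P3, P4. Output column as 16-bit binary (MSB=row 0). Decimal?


Formula: (NOT P4 XOR (NOT P4 AND (P3 AND P3))) over P1, P2, P3, P4 (16 rows)
Evaluate each row (bits = P1,P2,P3,P4, MSB first):
  row 0 [0000]: (NOT 0 XOR (NOT 0 AND (0 AND 0))) -> 1
  row 1 [0001]: (NOT 1 XOR (NOT 1 AND (0 AND 0))) -> 0
  row 2 [0010]: (NOT 0 XOR (NOT 0 AND (1 AND 1))) -> 0
  row 3 [0011]: (NOT 1 XOR (NOT 1 AND (1 AND 1))) -> 0
  row 4 [0100]: (NOT 0 XOR (NOT 0 AND (0 AND 0))) -> 1
  row 5 [0101]: (NOT 1 XOR (NOT 1 AND (0 AND 0))) -> 0
  row 6 [0110]: (NOT 0 XOR (NOT 0 AND (1 AND 1))) -> 0
  row 7 [0111]: (NOT 1 XOR (NOT 1 AND (1 AND 1))) -> 0
  row 8 [1000]: (NOT 0 XOR (NOT 0 AND (0 AND 0))) -> 1
  row 9 [1001]: (NOT 1 XOR (NOT 1 AND (0 AND 0))) -> 0
  row 10 [1010]: (NOT 0 XOR (NOT 0 AND (1 AND 1))) -> 0
  row 11 [1011]: (NOT 1 XOR (NOT 1 AND (1 AND 1))) -> 0
  row 12 [1100]: (NOT 0 XOR (NOT 0 AND (0 AND 0))) -> 1
  row 13 [1101]: (NOT 1 XOR (NOT 1 AND (0 AND 0))) -> 0
  row 14 [1110]: (NOT 0 XOR (NOT 0 AND (1 AND 1))) -> 0
  row 15 [1111]: (NOT 1 XOR (NOT 1 AND (1 AND 1))) -> 0
Full result column, 4 rows per line (P1,P2 fixed per line; P3,P4 runs 00..11 left to right):
  rows 0-3 [P1,P2=00]: 1000  = hex 8
  rows 4-7 [P1,P2=01]: 1000  = hex 8
  rows 8-11 [P1,P2=10]: 1000  = hex 8
  rows 12-15 [P1,P2=11]: 1000  = hex 8
Output column (row 0 .. row 15) = 1000100010001000
Output column grouped in 4s = 1000 1000 1000 1000 = 0x8888
Convert to decimal digit by digit (value = value*16 + digit):
  8 -> 8
  8*16 + 8 = 136
  136*16 + 8 = 2184
  2184*16 + 8 = 34952
Decimal = 34952

34952


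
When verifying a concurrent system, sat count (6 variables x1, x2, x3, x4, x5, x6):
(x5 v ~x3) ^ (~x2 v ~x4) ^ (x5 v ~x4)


CNF with 3 clauses over 6 vars (64 assignments).
An assignment satisfies CNF iff every clause has >=1 true literal.
Check each row (bits = x1,x2,x3,x4,x5,x6; clause T/F shown):
  row 0 [000000]: clauses=TTT -> 1
  row 1 [000001]: clauses=TTT -> 1
  row 2 [000010]: clauses=TTT -> 1
  row 3 [000011]: clauses=TTT -> 1
  row 4 [000100]: clauses=TTF -> 0
  (every remaining row is evaluated the same way; all 64 results are listed next)
Full result column, 8 rows per line (x1,x2,x3 fixed per line; x4,x5,x6 runs 000..111 left to right):
  rows 0-7 [x1,x2,x3=000]: 11110011  (ones: 6)
  rows 8-15 [x1,x2,x3=001]: 00110011  (ones: 4)
  rows 16-23 [x1,x2,x3=010]: 11110000  (ones: 4)
  rows 24-31 [x1,x2,x3=011]: 00110000  (ones: 2)
  rows 32-39 [x1,x2,x3=100]: 11110011  (ones: 6)
  rows 40-47 [x1,x2,x3=101]: 00110011  (ones: 4)
  rows 48-55 [x1,x2,x3=110]: 11110000  (ones: 4)
  rows 56-63 [x1,x2,x3=111]: 00110000  (ones: 2)
Satisfying assignments = 6+4+4+2+6+4+4+2 = 32

32


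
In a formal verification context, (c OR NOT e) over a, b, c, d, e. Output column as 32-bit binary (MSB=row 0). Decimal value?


Formula: (c OR NOT e) over a, b, c, d, e (32 rows)
Evaluate each row (bits = a,b,c,d,e, MSB first):
  row 0 [00000]: (0 OR NOT 0) -> 1
  row 1 [00001]: (0 OR NOT 1) -> 0
  row 2 [00010]: (0 OR NOT 0) -> 1
  row 3 [00011]: (0 OR NOT 1) -> 0
  row 4 [00100]: (1 OR NOT 0) -> 1
  row 5 [00101]: (1 OR NOT 1) -> 1
  row 6 [00110]: (1 OR NOT 0) -> 1
  row 7 [00111]: (1 OR NOT 1) -> 1
  row 8 [01000]: (0 OR NOT 0) -> 1
  row 9 [01001]: (0 OR NOT 1) -> 0
  row 10 [01010]: (0 OR NOT 0) -> 1
  row 11 [01011]: (0 OR NOT 1) -> 0
  row 12 [01100]: (1 OR NOT 0) -> 1
  row 13 [01101]: (1 OR NOT 1) -> 1
  row 14 [01110]: (1 OR NOT 0) -> 1
  row 15 [01111]: (1 OR NOT 1) -> 1
  row 16 [10000]: (0 OR NOT 0) -> 1
  row 17 [10001]: (0 OR NOT 1) -> 0
  row 18 [10010]: (0 OR NOT 0) -> 1
  row 19 [10011]: (0 OR NOT 1) -> 0
  row 20 [10100]: (1 OR NOT 0) -> 1
  row 21 [10101]: (1 OR NOT 1) -> 1
  row 22 [10110]: (1 OR NOT 0) -> 1
  row 23 [10111]: (1 OR NOT 1) -> 1
  row 24 [11000]: (0 OR NOT 0) -> 1
  row 25 [11001]: (0 OR NOT 1) -> 0
  row 26 [11010]: (0 OR NOT 0) -> 1
  row 27 [11011]: (0 OR NOT 1) -> 0
  row 28 [11100]: (1 OR NOT 0) -> 1
  row 29 [11101]: (1 OR NOT 1) -> 1
  row 30 [11110]: (1 OR NOT 0) -> 1
  row 31 [11111]: (1 OR NOT 1) -> 1
Full result column, 4 rows per line (a,b,c fixed per line; d,e runs 00..11 left to right):
  rows 0-3 [a,b,c=000]: 1010  = hex A
  rows 4-7 [a,b,c=001]: 1111  = hex F
  rows 8-11 [a,b,c=010]: 1010  = hex A
  rows 12-15 [a,b,c=011]: 1111  = hex F
  rows 16-19 [a,b,c=100]: 1010  = hex A
  rows 20-23 [a,b,c=101]: 1111  = hex F
  rows 24-27 [a,b,c=110]: 1010  = hex A
  rows 28-31 [a,b,c=111]: 1111  = hex F
Output column (row 0 .. row 31) = 10101111101011111010111110101111
Output column grouped in 4s = 1010 1111 1010 1111 1010 1111 1010 1111 = 0xAFAFAFAF
Convert to decimal digit by digit (value = value*16 + digit):
  A -> 10
  10*16 + 15 (F) = 175
  175*16 + 10 (A) = 2810
  2810*16 + 15 (F) = 44975
  44975*16 + 10 (A) = 719610
  719610*16 + 15 (F) = 11513775
  11513775*16 + 10 (A) = 184220410
  184220410*16 + 15 (F) = 2947526575
Decimal = 2947526575

2947526575


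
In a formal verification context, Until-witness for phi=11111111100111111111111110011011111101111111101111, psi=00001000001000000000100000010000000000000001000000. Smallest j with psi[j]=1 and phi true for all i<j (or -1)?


(phi U psi) at 0: need smallest j with psi[j]=1 and phi[i]=1 for all i in [0,j).
Scan from step 0:
  step 0: phi=1, psi=0 -> continue
  step 1: phi=1, psi=0 -> continue
  step 2: phi=1, psi=0 -> continue
  step 3: phi=1, psi=0 -> continue
  step 4: psi=1 and phi held for [0,4) -> witness found
Witness step = 4

4


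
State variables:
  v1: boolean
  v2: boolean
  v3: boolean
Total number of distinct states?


State space = product of domain sizes of all variables.
Domain sizes:
  v1 (boolean): 2
  v2 (boolean): 2
  v3 (boolean): 2
Product = 2 * 2 * 2 = 8

8


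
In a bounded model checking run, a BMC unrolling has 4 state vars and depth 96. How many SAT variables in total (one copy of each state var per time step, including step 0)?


BMC unrolls to depth k, creating one copy of each state var for steps 0..k.
Step count = 96 + 1 = 97 (steps 0 through 96)
Vars per step = 4
Total = 4 * 97 = 388

388


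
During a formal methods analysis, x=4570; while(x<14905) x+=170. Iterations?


Step 1: x goes from 4570 toward 14905 by 170; the body runs while x<14905, so iterations = ceil((bound-start)/step)
Step 2: Distance=10335
Step 3: ceil(10335/170)=61

61


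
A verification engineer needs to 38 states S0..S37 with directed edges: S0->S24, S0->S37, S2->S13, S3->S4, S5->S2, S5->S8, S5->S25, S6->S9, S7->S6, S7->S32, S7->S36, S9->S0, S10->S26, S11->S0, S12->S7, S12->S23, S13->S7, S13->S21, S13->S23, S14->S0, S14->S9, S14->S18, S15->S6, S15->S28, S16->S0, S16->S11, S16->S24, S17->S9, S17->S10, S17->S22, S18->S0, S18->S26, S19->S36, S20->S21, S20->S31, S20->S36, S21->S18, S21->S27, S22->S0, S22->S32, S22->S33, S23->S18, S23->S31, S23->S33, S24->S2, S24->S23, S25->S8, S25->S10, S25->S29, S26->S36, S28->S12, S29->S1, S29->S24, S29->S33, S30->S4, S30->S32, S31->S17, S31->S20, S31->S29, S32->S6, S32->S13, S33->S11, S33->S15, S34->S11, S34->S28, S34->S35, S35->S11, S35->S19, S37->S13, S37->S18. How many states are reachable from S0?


BFS from S0:
  layer 0: {S0}
  layer 1: {S24, S37}
  layer 2: {S2, S13, S18, S23}
  layer 3: {S7, S21, S26, S31, S33}
  layer 4: {S6, S11, S15, S17, S20, S27, S29, S32, S36}
  layer 5: {S1, S9, S10, S22, S28}
  layer 6: {S12}
Reachable set: {S0, S1, S2, S6, S7, S9, S10, S11, S12, S13, S15, S17, S18, S20, S21, S22, S23, S24, S26, S27, S28, S29, S31, S32, S33, S36, S37}
Count = 27

27


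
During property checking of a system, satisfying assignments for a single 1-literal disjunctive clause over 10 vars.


Step 1: Total=2^10=1024
Step 2: Unsat when all 1 false: 2^9=512
Step 3: Sat=1024-512=512

512


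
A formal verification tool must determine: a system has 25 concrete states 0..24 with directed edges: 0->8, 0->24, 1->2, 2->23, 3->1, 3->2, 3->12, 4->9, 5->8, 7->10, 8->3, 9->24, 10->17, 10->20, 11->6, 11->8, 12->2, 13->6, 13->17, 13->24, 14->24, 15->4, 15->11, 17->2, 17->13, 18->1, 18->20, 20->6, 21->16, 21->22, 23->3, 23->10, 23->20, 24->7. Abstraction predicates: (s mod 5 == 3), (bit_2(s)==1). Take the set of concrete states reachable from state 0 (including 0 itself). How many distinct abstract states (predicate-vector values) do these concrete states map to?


BFS from 0:
Concrete reachable: {0, 1, 2, 3, 6, 7, 8, 10, 12, 13, 17, 20, 23, 24}
Abstract via predicates (s mod 5 == 3), (bit_2(s)==1):
  (0,0) <- {0, 1, 2, 10, 17, 24}
  (0,1) <- {6, 7, 12, 20}
  (1,0) <- {3, 8}
  (1,1) <- {13, 23}
Distinct abstract states = 4

4


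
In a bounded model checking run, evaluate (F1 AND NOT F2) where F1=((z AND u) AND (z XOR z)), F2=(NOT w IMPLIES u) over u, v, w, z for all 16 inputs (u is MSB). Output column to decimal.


F1 = ((z AND u) AND (z XOR z))
F2 = (NOT w IMPLIES u)
Counterexample to F1=>F2 is where F1=1 and F2=0.
Evaluate each row (bits = u,v,w,z, MSB first):
  row 0 [0000]: F1=0 F2=0 -> F1&~F2 -> 0
  row 1 [0001]: F1=0 F2=0 -> F1&~F2 -> 0
  row 2 [0010]: F1=0 F2=1 -> F1&~F2 -> 0
  row 3 [0011]: F1=0 F2=1 -> F1&~F2 -> 0
  row 4 [0100]: F1=0 F2=0 -> F1&~F2 -> 0
  row 5 [0101]: F1=0 F2=0 -> F1&~F2 -> 0
  row 6 [0110]: F1=0 F2=1 -> F1&~F2 -> 0
  row 7 [0111]: F1=0 F2=1 -> F1&~F2 -> 0
  row 8 [1000]: F1=0 F2=1 -> F1&~F2 -> 0
  row 9 [1001]: F1=0 F2=1 -> F1&~F2 -> 0
  row 10 [1010]: F1=0 F2=1 -> F1&~F2 -> 0
  row 11 [1011]: F1=0 F2=1 -> F1&~F2 -> 0
  row 12 [1100]: F1=0 F2=1 -> F1&~F2 -> 0
  row 13 [1101]: F1=0 F2=1 -> F1&~F2 -> 0
  row 14 [1110]: F1=0 F2=1 -> F1&~F2 -> 0
  row 15 [1111]: F1=0 F2=1 -> F1&~F2 -> 0
Full result column, 4 rows per line (u,v fixed per line; w,z runs 00..11 left to right):
  rows 0-3 [u,v=00]: 0000  = hex 0
  rows 4-7 [u,v=01]: 0000  = hex 0
  rows 8-11 [u,v=10]: 0000  = hex 0
  rows 12-15 [u,v=11]: 0000  = hex 0
Counterexample vector (row 0 .. row 15) = 0000000000000000
Output column grouped in 4s = 0000 0000 0000 0000 = 0x0000
Convert to decimal digit by digit (value = value*16 + digit):
  0 -> 0
  0*16 + 0 = 0
  0*16 + 0 = 0
  0*16 + 0 = 0
Decimal = 0

0
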